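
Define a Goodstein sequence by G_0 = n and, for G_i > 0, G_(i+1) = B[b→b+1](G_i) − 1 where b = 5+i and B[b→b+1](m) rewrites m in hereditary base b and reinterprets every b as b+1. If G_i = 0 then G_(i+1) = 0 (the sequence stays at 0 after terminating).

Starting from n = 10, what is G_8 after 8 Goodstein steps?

(0) 10|_5 = 2·5 ↦ 2·6|_6 = 12 ⇒ 11
(1) 11|_6 = 6 + 5 ↦ 7 + 5|_7 = 12 ⇒ 11
(2) 11|_7 = 7 + 4 ↦ 8 + 4|_8 = 12 ⇒ 11
(3) 11|_8 = 8 + 3 ↦ 9 + 3|_9 = 12 ⇒ 11
(4) 11|_9 = 9 + 2 ↦ 10 + 2|_10 = 12 ⇒ 11
(5) 11|_10 = 10 + 1 ↦ 11 + 1|_11 = 12 ⇒ 11
(6) 11|_11 = 11 ↦ 12|_12 = 12 ⇒ 11
(7) 11|_12 = 11 ↦ 11|_13 = 11 ⇒ 10
(8) 10|_13 = 10 ↦ 10|_14 = 10 ⇒ 9

10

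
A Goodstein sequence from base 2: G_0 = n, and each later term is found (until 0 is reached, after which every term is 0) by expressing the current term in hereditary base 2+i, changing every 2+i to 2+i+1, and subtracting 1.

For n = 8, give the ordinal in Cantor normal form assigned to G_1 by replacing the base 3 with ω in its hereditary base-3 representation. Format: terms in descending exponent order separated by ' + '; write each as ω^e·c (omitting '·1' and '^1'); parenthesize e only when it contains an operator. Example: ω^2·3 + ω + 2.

base 2: 8 = 2^(2 + 1); at 3: 3^(3 + 1) = 81; next = 80
base 3: 80 = 2·3^3 + 2·3^2 + 2·3 + 2; at 4: 2·4^4 + 2·4^2 + 2·4 + 2 = 554; next = 553

ω^ω·2 + ω^2·2 + ω·2 + 2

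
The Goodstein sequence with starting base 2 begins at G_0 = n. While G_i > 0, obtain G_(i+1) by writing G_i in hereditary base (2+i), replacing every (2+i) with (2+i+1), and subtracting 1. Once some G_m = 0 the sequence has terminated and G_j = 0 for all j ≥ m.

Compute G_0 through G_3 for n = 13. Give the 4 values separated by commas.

13, 108, 1279, 16092

[0] 13 ≡ 2^(2 + 1) + 2^2 + 1 (base 2). Lift 3: 109. −1: 108.
[1] 108 ≡ 3^(3 + 1) + 3^3 (base 3). Lift 4: 1280. −1: 1279.
[2] 1279 ≡ 4^(4 + 1) + 3·4^3 + 3·4^2 + 3·4 + 3 (base 4). Lift 5: 16093. −1: 16092.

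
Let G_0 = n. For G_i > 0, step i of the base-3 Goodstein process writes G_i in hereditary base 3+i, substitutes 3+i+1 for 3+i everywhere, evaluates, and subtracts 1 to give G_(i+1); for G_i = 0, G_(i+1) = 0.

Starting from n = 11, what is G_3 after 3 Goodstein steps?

(0) 11|_3 = 3^2 + 2 ↦ 4^2 + 2|_4 = 18 ⇒ 17
(1) 17|_4 = 4^2 + 1 ↦ 5^2 + 1|_5 = 26 ⇒ 25
(2) 25|_5 = 5^2 ↦ 6^2|_6 = 36 ⇒ 35

35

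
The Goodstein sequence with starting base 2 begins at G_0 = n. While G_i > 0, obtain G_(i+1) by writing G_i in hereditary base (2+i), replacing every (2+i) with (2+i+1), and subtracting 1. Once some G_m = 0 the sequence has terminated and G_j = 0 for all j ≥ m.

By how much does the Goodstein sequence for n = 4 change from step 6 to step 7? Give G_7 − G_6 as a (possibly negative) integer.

34

base 2: 4 = 2^2; at 3: 3^3 = 27; next = 26
base 3: 26 = 2·3^2 + 2·3 + 2; at 4: 2·4^2 + 2·4 + 2 = 42; next = 41
base 4: 41 = 2·4^2 + 2·4 + 1; at 5: 2·5^2 + 2·5 + 1 = 61; next = 60
base 5: 60 = 2·5^2 + 2·5; at 6: 2·6^2 + 2·6 = 84; next = 83
base 6: 83 = 2·6^2 + 6 + 5; at 7: 2·7^2 + 7 + 5 = 110; next = 109
base 7: 109 = 2·7^2 + 7 + 4; at 8: 2·8^2 + 8 + 4 = 140; next = 139
base 8: 139 = 2·8^2 + 8 + 3; at 9: 2·9^2 + 9 + 3 = 174; next = 173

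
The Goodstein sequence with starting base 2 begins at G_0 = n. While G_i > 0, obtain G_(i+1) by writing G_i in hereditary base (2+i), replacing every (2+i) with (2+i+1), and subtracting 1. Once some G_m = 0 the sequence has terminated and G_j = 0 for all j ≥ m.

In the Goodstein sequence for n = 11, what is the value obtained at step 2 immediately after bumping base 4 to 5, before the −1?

G_0=11  [base 2] 2^(2 + 1) + 2 + 1  →[2↦3]→  3^(3 + 1) + 3 + 1 = 85  −1 ⇒ G_1=84
G_1=84  [base 3] 3^(3 + 1) + 3  →[3↦4]→  4^(4 + 1) + 4 = 1028  −1 ⇒ G_2=1027
G_2=1027  [base 4] 4^(4 + 1) + 3  →[4↦5]→  5^(5 + 1) + 3 = 15628  −1 ⇒ G_3=15627

15628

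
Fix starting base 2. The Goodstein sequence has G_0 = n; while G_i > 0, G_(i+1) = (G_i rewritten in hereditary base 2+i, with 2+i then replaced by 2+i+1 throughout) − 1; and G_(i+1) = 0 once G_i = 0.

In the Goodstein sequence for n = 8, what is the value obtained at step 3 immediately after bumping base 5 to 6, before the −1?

i=0: 8 = 2^(2 + 1) (b=2); 2→3: 3^(3 + 1) = 81; 81−1 = 80
i=1: 80 = 2·3^3 + 2·3^2 + 2·3 + 2 (b=3); 3→4: 2·4^4 + 2·4^2 + 2·4 + 2 = 554; 554−1 = 553
i=2: 553 = 2·4^4 + 2·4^2 + 2·4 + 1 (b=4); 4→5: 2·5^5 + 2·5^2 + 2·5 + 1 = 6311; 6311−1 = 6310
i=3: 6310 = 2·5^5 + 2·5^2 + 2·5 (b=5); 5→6: 2·6^6 + 2·6^2 + 2·6 = 93396; 93396−1 = 93395

93396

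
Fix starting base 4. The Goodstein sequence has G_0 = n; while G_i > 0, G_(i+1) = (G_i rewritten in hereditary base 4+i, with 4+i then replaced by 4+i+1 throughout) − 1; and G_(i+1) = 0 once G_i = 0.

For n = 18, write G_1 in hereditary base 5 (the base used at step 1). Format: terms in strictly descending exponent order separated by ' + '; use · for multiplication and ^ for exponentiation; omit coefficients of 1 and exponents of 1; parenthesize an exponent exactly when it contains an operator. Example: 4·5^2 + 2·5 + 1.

5^2 + 1

i=0: 18 = 4^2 + 2 (b=4); 4→5: 5^2 + 2 = 27; 27−1 = 26
i=1: 26 = 5^2 + 1 (b=5); 5→6: 6^2 + 1 = 37; 37−1 = 36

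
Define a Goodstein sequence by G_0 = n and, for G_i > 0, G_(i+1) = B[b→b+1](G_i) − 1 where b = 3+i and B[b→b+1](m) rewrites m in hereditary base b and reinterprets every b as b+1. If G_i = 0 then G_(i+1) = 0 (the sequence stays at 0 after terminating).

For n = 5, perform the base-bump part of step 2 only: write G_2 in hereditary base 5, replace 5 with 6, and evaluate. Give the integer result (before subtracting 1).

base 3: 5 = 3 + 2; at 4: 4 + 2 = 6; next = 5
base 4: 5 = 4 + 1; at 5: 5 + 1 = 6; next = 5
base 5: 5 = 5; at 6: 6 = 6; next = 5

6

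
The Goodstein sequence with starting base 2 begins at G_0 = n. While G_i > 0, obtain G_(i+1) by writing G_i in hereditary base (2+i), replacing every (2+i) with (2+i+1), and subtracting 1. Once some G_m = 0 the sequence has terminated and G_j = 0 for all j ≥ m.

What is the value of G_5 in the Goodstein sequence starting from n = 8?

step 0: 8 = 2^(2 + 1); sub 3 for 2: 3^(3 + 1); = 81; G_1 = 81−1 = 80
step 1: 80 = 2·3^3 + 2·3^2 + 2·3 + 2; sub 4 for 3: 2·4^4 + 2·4^2 + 2·4 + 2; = 554; G_2 = 554−1 = 553
step 2: 553 = 2·4^4 + 2·4^2 + 2·4 + 1; sub 5 for 4: 2·5^5 + 2·5^2 + 2·5 + 1; = 6311; G_3 = 6311−1 = 6310
step 3: 6310 = 2·5^5 + 2·5^2 + 2·5; sub 6 for 5: 2·6^6 + 2·6^2 + 2·6; = 93396; G_4 = 93396−1 = 93395
step 4: 93395 = 2·6^6 + 2·6^2 + 6 + 5; sub 7 for 6: 2·7^7 + 2·7^2 + 7 + 5; = 1647196; G_5 = 1647196−1 = 1647195

1647195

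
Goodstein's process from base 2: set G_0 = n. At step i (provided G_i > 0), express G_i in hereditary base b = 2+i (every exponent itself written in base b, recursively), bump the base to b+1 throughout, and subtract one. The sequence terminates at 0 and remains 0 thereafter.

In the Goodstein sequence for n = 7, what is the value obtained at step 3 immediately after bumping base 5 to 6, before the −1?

step 0: 7 = 2^2 + 2 + 1; sub 3 for 2: 3^3 + 3 + 1; = 31; G_1 = 31−1 = 30
step 1: 30 = 3^3 + 3; sub 4 for 3: 4^4 + 4; = 260; G_2 = 260−1 = 259
step 2: 259 = 4^4 + 3; sub 5 for 4: 5^5 + 3; = 3128; G_3 = 3128−1 = 3127

46658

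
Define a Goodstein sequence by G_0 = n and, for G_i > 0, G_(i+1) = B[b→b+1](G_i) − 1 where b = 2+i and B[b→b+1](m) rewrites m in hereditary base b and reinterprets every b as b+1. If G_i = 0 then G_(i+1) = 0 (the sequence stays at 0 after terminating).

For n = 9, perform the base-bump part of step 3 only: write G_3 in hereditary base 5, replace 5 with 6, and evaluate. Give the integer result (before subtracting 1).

140744

[0] 9 ≡ 2^(2 + 1) + 1 (base 2). Lift 3: 82. −1: 81.
[1] 81 ≡ 3^(3 + 1) (base 3). Lift 4: 1024. −1: 1023.
[2] 1023 ≡ 3·4^4 + 3·4^3 + 3·4^2 + 3·4 + 3 (base 4). Lift 5: 9843. −1: 9842.
[3] 9842 ≡ 3·5^5 + 3·5^3 + 3·5^2 + 3·5 + 2 (base 5). Lift 6: 140744. −1: 140743.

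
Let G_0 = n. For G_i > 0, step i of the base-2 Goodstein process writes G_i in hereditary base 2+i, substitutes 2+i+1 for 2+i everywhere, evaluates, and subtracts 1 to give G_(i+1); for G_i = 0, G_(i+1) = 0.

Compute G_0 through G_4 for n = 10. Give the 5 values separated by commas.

[0] 10 ≡ 2^(2 + 1) + 2 (base 2). Lift 3: 84. −1: 83.
[1] 83 ≡ 3^(3 + 1) + 2 (base 3). Lift 4: 1026. −1: 1025.
[2] 1025 ≡ 4^(4 + 1) + 1 (base 4). Lift 5: 15626. −1: 15625.
[3] 15625 ≡ 5^(5 + 1) (base 5). Lift 6: 279936. −1: 279935.

10, 83, 1025, 15625, 279935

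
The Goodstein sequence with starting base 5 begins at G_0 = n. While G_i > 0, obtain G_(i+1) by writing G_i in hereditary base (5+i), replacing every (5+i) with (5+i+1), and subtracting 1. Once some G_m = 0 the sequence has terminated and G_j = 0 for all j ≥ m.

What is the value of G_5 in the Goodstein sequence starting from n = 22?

base 5: 22 = 4·5 + 2; at 6: 4·6 + 2 = 26; next = 25
base 6: 25 = 4·6 + 1; at 7: 4·7 + 1 = 29; next = 28
base 7: 28 = 4·7; at 8: 4·8 = 32; next = 31
base 8: 31 = 3·8 + 7; at 9: 3·9 + 7 = 34; next = 33
base 9: 33 = 3·9 + 6; at 10: 3·10 + 6 = 36; next = 35

35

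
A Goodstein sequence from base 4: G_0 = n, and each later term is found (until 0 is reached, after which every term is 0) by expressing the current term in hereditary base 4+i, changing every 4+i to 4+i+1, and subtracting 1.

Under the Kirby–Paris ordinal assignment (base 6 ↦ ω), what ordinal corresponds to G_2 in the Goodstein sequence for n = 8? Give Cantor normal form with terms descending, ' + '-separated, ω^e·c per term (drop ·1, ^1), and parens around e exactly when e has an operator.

ω + 3

(0) 8|_4 = 2·4 ↦ 2·5|_5 = 10 ⇒ 9
(1) 9|_5 = 5 + 4 ↦ 6 + 4|_6 = 10 ⇒ 9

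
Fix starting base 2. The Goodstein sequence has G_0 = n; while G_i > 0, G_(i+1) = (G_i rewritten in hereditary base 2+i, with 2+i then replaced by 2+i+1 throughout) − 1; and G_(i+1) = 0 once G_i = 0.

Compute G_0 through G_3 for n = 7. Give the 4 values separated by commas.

7, 30, 259, 3127

base 2: 7 = 2^2 + 2 + 1; at 3: 3^3 + 3 + 1 = 31; next = 30
base 3: 30 = 3^3 + 3; at 4: 4^4 + 4 = 260; next = 259
base 4: 259 = 4^4 + 3; at 5: 5^5 + 3 = 3128; next = 3127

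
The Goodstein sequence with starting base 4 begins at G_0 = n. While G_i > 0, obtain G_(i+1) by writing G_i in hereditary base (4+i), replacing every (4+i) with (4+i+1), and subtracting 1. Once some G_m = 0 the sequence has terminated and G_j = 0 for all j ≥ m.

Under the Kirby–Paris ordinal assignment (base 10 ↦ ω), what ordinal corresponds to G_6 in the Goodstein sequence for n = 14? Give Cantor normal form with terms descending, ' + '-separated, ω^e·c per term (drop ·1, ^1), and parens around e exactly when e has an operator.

[0] 14 ≡ 3·4 + 2 (base 4). Lift 5: 17. −1: 16.
[1] 16 ≡ 3·5 + 1 (base 5). Lift 6: 19. −1: 18.
[2] 18 ≡ 3·6 (base 6). Lift 7: 21. −1: 20.
[3] 20 ≡ 2·7 + 6 (base 7). Lift 8: 22. −1: 21.
[4] 21 ≡ 2·8 + 5 (base 8). Lift 9: 23. −1: 22.
[5] 22 ≡ 2·9 + 4 (base 9). Lift 10: 24. −1: 23.
[6] 23 ≡ 2·10 + 3 (base 10). Lift 11: 25. −1: 24.

ω·2 + 3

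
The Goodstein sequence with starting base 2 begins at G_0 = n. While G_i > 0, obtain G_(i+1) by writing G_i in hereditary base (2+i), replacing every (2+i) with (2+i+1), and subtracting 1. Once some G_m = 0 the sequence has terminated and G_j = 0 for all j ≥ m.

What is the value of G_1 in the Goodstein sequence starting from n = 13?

13 —HB2→ 2^(2 + 1) + 2^2 + 1 —bump→ 3^(3 + 1) + 3^3 + 1 = 109 —(−1)→ 108
108 —HB3→ 3^(3 + 1) + 3^3 —bump→ 4^(4 + 1) + 4^4 = 1280 —(−1)→ 1279

108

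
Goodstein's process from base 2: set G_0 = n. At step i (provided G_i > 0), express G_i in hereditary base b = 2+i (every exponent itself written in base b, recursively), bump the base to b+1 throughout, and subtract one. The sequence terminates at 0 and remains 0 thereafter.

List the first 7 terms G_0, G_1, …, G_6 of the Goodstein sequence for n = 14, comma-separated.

14, 110, 1281, 18750, 326591, 5862840, 134404971

step 0: 14 = 2^(2 + 1) + 2^2 + 2; sub 3 for 2: 3^(3 + 1) + 3^3 + 3; = 111; G_1 = 111−1 = 110
step 1: 110 = 3^(3 + 1) + 3^3 + 2; sub 4 for 3: 4^(4 + 1) + 4^4 + 2; = 1282; G_2 = 1282−1 = 1281
step 2: 1281 = 4^(4 + 1) + 4^4 + 1; sub 5 for 4: 5^(5 + 1) + 5^5 + 1; = 18751; G_3 = 18751−1 = 18750
step 3: 18750 = 5^(5 + 1) + 5^5; sub 6 for 5: 6^(6 + 1) + 6^6; = 326592; G_4 = 326592−1 = 326591
step 4: 326591 = 6^(6 + 1) + 5·6^5 + 5·6^4 + 5·6^3 + 5·6^2 + 5·6 + 5; sub 7 for 6: 7^(7 + 1) + 5·7^5 + 5·7^4 + 5·7^3 + 5·7^2 + 5·7 + 5; = 5862841; G_5 = 5862841−1 = 5862840
step 5: 5862840 = 7^(7 + 1) + 5·7^5 + 5·7^4 + 5·7^3 + 5·7^2 + 5·7 + 4; sub 8 for 7: 8^(8 + 1) + 5·8^5 + 5·8^4 + 5·8^3 + 5·8^2 + 5·8 + 4; = 134404972; G_6 = 134404972−1 = 134404971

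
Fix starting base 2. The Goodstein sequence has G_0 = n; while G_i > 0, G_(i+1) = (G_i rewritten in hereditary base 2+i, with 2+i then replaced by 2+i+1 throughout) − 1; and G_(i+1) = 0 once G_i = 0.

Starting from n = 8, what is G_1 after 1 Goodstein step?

8 —HB2→ 2^(2 + 1) —bump→ 3^(3 + 1) = 81 —(−1)→ 80
80 —HB3→ 2·3^3 + 2·3^2 + 2·3 + 2 —bump→ 2·4^4 + 2·4^2 + 2·4 + 2 = 554 —(−1)→ 553

80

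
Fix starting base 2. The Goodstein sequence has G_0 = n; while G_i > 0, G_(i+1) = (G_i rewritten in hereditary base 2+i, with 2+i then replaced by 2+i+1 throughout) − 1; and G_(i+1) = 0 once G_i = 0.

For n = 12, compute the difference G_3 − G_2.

(0) 12|_2 = 2^(2 + 1) + 2^2 ↦ 3^(3 + 1) + 3^3|_3 = 108 ⇒ 107
(1) 107|_3 = 3^(3 + 1) + 2·3^2 + 2·3 + 2 ↦ 4^(4 + 1) + 2·4^2 + 2·4 + 2|_4 = 1066 ⇒ 1065
(2) 1065|_4 = 4^(4 + 1) + 2·4^2 + 2·4 + 1 ↦ 5^(5 + 1) + 2·5^2 + 2·5 + 1|_5 = 15686 ⇒ 15685

14620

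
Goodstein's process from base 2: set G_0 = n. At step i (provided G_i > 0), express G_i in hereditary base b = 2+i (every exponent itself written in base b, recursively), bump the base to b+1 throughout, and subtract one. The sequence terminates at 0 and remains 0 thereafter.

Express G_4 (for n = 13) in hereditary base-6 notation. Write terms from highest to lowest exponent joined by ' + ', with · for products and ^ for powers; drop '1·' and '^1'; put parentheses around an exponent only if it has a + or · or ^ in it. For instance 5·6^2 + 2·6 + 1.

6^(6 + 1) + 3·6^3 + 3·6^2 + 3·6 + 1

G_0 = 13. HB_2(13) = 2^(2 + 1) + 2^2 + 1. Bump = 109. G_1 = 108.
G_1 = 108. HB_3(108) = 3^(3 + 1) + 3^3. Bump = 1280. G_2 = 1279.
G_2 = 1279. HB_4(1279) = 4^(4 + 1) + 3·4^3 + 3·4^2 + 3·4 + 3. Bump = 16093. G_3 = 16092.
G_3 = 16092. HB_5(16092) = 5^(5 + 1) + 3·5^3 + 3·5^2 + 3·5 + 2. Bump = 280712. G_4 = 280711.
G_4 = 280711. HB_6(280711) = 6^(6 + 1) + 3·6^3 + 3·6^2 + 3·6 + 1. Bump = 5765999. G_5 = 5765998.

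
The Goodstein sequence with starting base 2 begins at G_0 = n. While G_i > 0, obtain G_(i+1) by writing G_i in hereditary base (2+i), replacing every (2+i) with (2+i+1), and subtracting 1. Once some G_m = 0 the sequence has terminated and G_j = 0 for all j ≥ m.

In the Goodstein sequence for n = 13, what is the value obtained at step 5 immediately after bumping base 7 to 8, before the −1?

134219480

base 2: 13 = 2^(2 + 1) + 2^2 + 1; at 3: 3^(3 + 1) + 3^3 + 1 = 109; next = 108
base 3: 108 = 3^(3 + 1) + 3^3; at 4: 4^(4 + 1) + 4^4 = 1280; next = 1279
base 4: 1279 = 4^(4 + 1) + 3·4^3 + 3·4^2 + 3·4 + 3; at 5: 5^(5 + 1) + 3·5^3 + 3·5^2 + 3·5 + 3 = 16093; next = 16092
base 5: 16092 = 5^(5 + 1) + 3·5^3 + 3·5^2 + 3·5 + 2; at 6: 6^(6 + 1) + 3·6^3 + 3·6^2 + 3·6 + 2 = 280712; next = 280711
base 6: 280711 = 6^(6 + 1) + 3·6^3 + 3·6^2 + 3·6 + 1; at 7: 7^(7 + 1) + 3·7^3 + 3·7^2 + 3·7 + 1 = 5765999; next = 5765998
base 7: 5765998 = 7^(7 + 1) + 3·7^3 + 3·7^2 + 3·7; at 8: 8^(8 + 1) + 3·8^3 + 3·8^2 + 3·8 = 134219480; next = 134219479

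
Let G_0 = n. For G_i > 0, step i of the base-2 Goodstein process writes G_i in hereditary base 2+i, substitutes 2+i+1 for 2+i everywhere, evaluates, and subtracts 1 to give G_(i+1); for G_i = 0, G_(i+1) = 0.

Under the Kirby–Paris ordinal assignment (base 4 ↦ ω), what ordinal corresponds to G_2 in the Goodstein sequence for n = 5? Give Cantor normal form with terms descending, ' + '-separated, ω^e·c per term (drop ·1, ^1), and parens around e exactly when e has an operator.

G_0 = 5. HB_2(5) = 2^2 + 1. Bump = 28. G_1 = 27.
G_1 = 27. HB_3(27) = 3^3. Bump = 256. G_2 = 255.
G_2 = 255. HB_4(255) = 3·4^3 + 3·4^2 + 3·4 + 3. Bump = 468. G_3 = 467.

ω^3·3 + ω^2·3 + ω·3 + 3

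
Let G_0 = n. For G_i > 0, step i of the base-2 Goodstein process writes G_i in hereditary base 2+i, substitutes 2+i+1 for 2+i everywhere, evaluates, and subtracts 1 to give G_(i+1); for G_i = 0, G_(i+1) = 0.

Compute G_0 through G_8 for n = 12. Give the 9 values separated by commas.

12, 107, 1065, 15685, 280019, 5764910, 134217867, 3486784574, 100000000211

12 —HB2→ 2^(2 + 1) + 2^2 —bump→ 3^(3 + 1) + 3^3 = 108 —(−1)→ 107
107 —HB3→ 3^(3 + 1) + 2·3^2 + 2·3 + 2 —bump→ 4^(4 + 1) + 2·4^2 + 2·4 + 2 = 1066 —(−1)→ 1065
1065 —HB4→ 4^(4 + 1) + 2·4^2 + 2·4 + 1 —bump→ 5^(5 + 1) + 2·5^2 + 2·5 + 1 = 15686 —(−1)→ 15685
15685 —HB5→ 5^(5 + 1) + 2·5^2 + 2·5 —bump→ 6^(6 + 1) + 2·6^2 + 2·6 = 280020 —(−1)→ 280019
280019 —HB6→ 6^(6 + 1) + 2·6^2 + 6 + 5 —bump→ 7^(7 + 1) + 2·7^2 + 7 + 5 = 5764911 —(−1)→ 5764910
5764910 —HB7→ 7^(7 + 1) + 2·7^2 + 7 + 4 —bump→ 8^(8 + 1) + 2·8^2 + 8 + 4 = 134217868 —(−1)→ 134217867
134217867 —HB8→ 8^(8 + 1) + 2·8^2 + 8 + 3 —bump→ 9^(9 + 1) + 2·9^2 + 9 + 3 = 3486784575 —(−1)→ 3486784574
3486784574 —HB9→ 9^(9 + 1) + 2·9^2 + 9 + 2 —bump→ 10^(10 + 1) + 2·10^2 + 10 + 2 = 100000000212 —(−1)→ 100000000211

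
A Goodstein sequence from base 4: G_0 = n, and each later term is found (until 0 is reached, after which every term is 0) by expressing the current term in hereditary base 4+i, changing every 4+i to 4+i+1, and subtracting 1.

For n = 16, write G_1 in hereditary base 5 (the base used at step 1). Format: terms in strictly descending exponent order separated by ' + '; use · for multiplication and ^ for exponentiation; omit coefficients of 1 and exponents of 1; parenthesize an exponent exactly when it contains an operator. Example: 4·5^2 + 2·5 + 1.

[0] 16 ≡ 4^2 (base 4). Lift 5: 25. −1: 24.
[1] 24 ≡ 4·5 + 4 (base 5). Lift 6: 28. −1: 27.

4·5 + 4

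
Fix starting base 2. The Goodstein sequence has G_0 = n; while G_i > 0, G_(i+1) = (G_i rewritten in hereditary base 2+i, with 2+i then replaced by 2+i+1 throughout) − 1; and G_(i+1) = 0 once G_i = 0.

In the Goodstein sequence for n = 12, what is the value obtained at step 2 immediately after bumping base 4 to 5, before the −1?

15686

step 0: 12 = 2^(2 + 1) + 2^2; sub 3 for 2: 3^(3 + 1) + 3^3; = 108; G_1 = 108−1 = 107
step 1: 107 = 3^(3 + 1) + 2·3^2 + 2·3 + 2; sub 4 for 3: 4^(4 + 1) + 2·4^2 + 2·4 + 2; = 1066; G_2 = 1066−1 = 1065
step 2: 1065 = 4^(4 + 1) + 2·4^2 + 2·4 + 1; sub 5 for 4: 5^(5 + 1) + 2·5^2 + 2·5 + 1; = 15686; G_3 = 15686−1 = 15685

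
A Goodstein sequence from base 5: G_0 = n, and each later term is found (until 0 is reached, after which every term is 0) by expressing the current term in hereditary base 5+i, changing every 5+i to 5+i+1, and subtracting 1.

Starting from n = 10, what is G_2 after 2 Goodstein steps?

11

i=0: 10 = 2·5 (b=5); 5→6: 2·6 = 12; 12−1 = 11
i=1: 11 = 6 + 5 (b=6); 6→7: 7 + 5 = 12; 12−1 = 11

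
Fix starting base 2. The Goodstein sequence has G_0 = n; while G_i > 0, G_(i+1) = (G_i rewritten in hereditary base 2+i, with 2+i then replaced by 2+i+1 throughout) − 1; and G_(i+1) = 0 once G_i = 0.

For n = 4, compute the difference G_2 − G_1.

i=0: 4 = 2^2 (b=2); 2→3: 3^3 = 27; 27−1 = 26
i=1: 26 = 2·3^2 + 2·3 + 2 (b=3); 3→4: 2·4^2 + 2·4 + 2 = 42; 42−1 = 41

15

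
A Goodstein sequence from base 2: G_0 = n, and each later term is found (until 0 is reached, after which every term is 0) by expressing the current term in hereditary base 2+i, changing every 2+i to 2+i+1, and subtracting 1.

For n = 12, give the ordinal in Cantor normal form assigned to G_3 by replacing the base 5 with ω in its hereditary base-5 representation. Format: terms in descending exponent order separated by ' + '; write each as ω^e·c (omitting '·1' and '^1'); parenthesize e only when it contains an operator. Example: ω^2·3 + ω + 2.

ω^(ω + 1) + ω^2·2 + ω·2

[0] 12 ≡ 2^(2 + 1) + 2^2 (base 2). Lift 3: 108. −1: 107.
[1] 107 ≡ 3^(3 + 1) + 2·3^2 + 2·3 + 2 (base 3). Lift 4: 1066. −1: 1065.
[2] 1065 ≡ 4^(4 + 1) + 2·4^2 + 2·4 + 1 (base 4). Lift 5: 15686. −1: 15685.
[3] 15685 ≡ 5^(5 + 1) + 2·5^2 + 2·5 (base 5). Lift 6: 280020. −1: 280019.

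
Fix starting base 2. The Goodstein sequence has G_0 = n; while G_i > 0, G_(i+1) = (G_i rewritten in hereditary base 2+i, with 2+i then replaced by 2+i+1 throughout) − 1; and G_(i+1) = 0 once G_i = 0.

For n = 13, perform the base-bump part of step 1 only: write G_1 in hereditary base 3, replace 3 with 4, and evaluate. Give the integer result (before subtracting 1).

i=0: 13 = 2^(2 + 1) + 2^2 + 1 (b=2); 2→3: 3^(3 + 1) + 3^3 + 1 = 109; 109−1 = 108
i=1: 108 = 3^(3 + 1) + 3^3 (b=3); 3→4: 4^(4 + 1) + 4^4 = 1280; 1280−1 = 1279

1280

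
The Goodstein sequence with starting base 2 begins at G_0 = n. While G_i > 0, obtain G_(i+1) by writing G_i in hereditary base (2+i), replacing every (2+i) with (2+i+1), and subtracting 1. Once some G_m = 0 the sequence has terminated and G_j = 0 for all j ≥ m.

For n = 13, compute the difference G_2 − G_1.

(0) 13|_2 = 2^(2 + 1) + 2^2 + 1 ↦ 3^(3 + 1) + 3^3 + 1|_3 = 109 ⇒ 108
(1) 108|_3 = 3^(3 + 1) + 3^3 ↦ 4^(4 + 1) + 4^4|_4 = 1280 ⇒ 1279

1171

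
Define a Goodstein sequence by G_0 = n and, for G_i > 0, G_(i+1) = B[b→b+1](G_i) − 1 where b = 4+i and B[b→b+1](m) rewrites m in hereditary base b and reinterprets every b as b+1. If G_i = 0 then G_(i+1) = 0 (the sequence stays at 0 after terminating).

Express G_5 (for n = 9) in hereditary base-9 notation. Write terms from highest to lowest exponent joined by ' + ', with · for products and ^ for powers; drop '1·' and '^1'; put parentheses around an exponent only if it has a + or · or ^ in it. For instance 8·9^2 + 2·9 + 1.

9 + 2

9 —HB4→ 2·4 + 1 —bump→ 2·5 + 1 = 11 —(−1)→ 10
10 —HB5→ 2·5 —bump→ 2·6 = 12 —(−1)→ 11
11 —HB6→ 6 + 5 —bump→ 7 + 5 = 12 —(−1)→ 11
11 —HB7→ 7 + 4 —bump→ 8 + 4 = 12 —(−1)→ 11
11 —HB8→ 8 + 3 —bump→ 9 + 3 = 12 —(−1)→ 11
11 —HB9→ 9 + 2 —bump→ 10 + 2 = 12 —(−1)→ 11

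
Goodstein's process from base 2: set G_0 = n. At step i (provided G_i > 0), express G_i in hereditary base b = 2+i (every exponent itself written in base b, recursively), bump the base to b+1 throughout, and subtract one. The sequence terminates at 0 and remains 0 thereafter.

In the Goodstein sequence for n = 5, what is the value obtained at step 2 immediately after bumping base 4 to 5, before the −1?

(0) 5|_2 = 2^2 + 1 ↦ 3^3 + 1|_3 = 28 ⇒ 27
(1) 27|_3 = 3^3 ↦ 4^4|_4 = 256 ⇒ 255

468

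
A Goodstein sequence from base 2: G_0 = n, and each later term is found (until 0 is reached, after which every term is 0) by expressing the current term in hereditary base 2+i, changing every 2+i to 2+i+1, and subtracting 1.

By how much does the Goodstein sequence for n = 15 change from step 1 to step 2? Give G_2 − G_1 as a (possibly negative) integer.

[0] 15 ≡ 2^(2 + 1) + 2^2 + 2 + 1 (base 2). Lift 3: 112. −1: 111.
[1] 111 ≡ 3^(3 + 1) + 3^3 + 3 (base 3). Lift 4: 1284. −1: 1283.

1172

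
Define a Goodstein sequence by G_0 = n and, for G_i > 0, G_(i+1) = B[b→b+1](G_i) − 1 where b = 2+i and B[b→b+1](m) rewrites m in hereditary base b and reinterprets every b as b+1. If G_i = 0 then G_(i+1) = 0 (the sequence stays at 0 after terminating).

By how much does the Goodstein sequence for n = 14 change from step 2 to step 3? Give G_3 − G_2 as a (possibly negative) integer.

(0) 14|_2 = 2^(2 + 1) + 2^2 + 2 ↦ 3^(3 + 1) + 3^3 + 3|_3 = 111 ⇒ 110
(1) 110|_3 = 3^(3 + 1) + 3^3 + 2 ↦ 4^(4 + 1) + 4^4 + 2|_4 = 1282 ⇒ 1281
(2) 1281|_4 = 4^(4 + 1) + 4^4 + 1 ↦ 5^(5 + 1) + 5^5 + 1|_5 = 18751 ⇒ 18750

17469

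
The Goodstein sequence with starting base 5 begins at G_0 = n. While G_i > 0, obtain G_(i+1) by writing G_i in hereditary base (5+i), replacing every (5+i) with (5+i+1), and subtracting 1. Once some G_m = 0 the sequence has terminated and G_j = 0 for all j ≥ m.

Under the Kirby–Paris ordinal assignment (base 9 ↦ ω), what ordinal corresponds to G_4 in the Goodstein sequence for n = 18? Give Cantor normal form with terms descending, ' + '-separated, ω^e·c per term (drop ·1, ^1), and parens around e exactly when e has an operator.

ω·2 + 8

base 5: 18 = 3·5 + 3; at 6: 3·6 + 3 = 21; next = 20
base 6: 20 = 3·6 + 2; at 7: 3·7 + 2 = 23; next = 22
base 7: 22 = 3·7 + 1; at 8: 3·8 + 1 = 25; next = 24
base 8: 24 = 3·8; at 9: 3·9 = 27; next = 26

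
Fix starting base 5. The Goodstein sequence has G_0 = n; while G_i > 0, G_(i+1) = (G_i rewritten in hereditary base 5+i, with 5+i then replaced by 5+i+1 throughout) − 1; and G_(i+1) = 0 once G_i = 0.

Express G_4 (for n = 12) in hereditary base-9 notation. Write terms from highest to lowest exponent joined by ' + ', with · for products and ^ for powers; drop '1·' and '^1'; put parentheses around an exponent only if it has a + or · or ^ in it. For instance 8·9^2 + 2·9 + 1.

[0] 12 ≡ 2·5 + 2 (base 5). Lift 6: 14. −1: 13.
[1] 13 ≡ 2·6 + 1 (base 6). Lift 7: 15. −1: 14.
[2] 14 ≡ 2·7 (base 7). Lift 8: 16. −1: 15.
[3] 15 ≡ 8 + 7 (base 8). Lift 9: 16. −1: 15.
[4] 15 ≡ 9 + 6 (base 9). Lift 10: 16. −1: 15.

9 + 6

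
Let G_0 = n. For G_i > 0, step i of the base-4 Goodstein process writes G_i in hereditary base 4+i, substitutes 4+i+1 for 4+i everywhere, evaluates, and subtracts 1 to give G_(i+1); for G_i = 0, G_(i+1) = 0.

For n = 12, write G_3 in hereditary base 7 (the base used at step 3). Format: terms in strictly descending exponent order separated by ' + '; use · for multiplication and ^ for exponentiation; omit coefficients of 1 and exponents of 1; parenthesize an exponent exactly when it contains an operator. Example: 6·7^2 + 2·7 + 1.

G_0=12  [base 4] 3·4  →[4↦5]→  3·5 = 15  −1 ⇒ G_1=14
G_1=14  [base 5] 2·5 + 4  →[5↦6]→  2·6 + 4 = 16  −1 ⇒ G_2=15
G_2=15  [base 6] 2·6 + 3  →[6↦7]→  2·7 + 3 = 17  −1 ⇒ G_3=16
G_3=16  [base 7] 2·7 + 2  →[7↦8]→  2·8 + 2 = 18  −1 ⇒ G_4=17

2·7 + 2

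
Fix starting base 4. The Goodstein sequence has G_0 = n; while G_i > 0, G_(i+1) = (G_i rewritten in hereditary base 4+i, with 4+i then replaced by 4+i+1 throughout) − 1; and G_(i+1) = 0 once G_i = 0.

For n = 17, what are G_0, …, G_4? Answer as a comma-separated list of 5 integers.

17 —HB4→ 4^2 + 1 —bump→ 5^2 + 1 = 26 —(−1)→ 25
25 —HB5→ 5^2 —bump→ 6^2 = 36 —(−1)→ 35
35 —HB6→ 5·6 + 5 —bump→ 5·7 + 5 = 40 —(−1)→ 39
39 —HB7→ 5·7 + 4 —bump→ 5·8 + 4 = 44 —(−1)→ 43

17, 25, 35, 39, 43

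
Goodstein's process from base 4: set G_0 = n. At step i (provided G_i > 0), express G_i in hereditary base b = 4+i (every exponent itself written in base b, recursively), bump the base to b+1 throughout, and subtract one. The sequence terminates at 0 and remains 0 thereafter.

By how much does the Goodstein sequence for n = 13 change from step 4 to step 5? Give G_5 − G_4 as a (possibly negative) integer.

G_0=13  [base 4] 3·4 + 1  →[4↦5]→  3·5 + 1 = 16  −1 ⇒ G_1=15
G_1=15  [base 5] 3·5  →[5↦6]→  3·6 = 18  −1 ⇒ G_2=17
G_2=17  [base 6] 2·6 + 5  →[6↦7]→  2·7 + 5 = 19  −1 ⇒ G_3=18
G_3=18  [base 7] 2·7 + 4  →[7↦8]→  2·8 + 4 = 20  −1 ⇒ G_4=19
G_4=19  [base 8] 2·8 + 3  →[8↦9]→  2·9 + 3 = 21  −1 ⇒ G_5=20

1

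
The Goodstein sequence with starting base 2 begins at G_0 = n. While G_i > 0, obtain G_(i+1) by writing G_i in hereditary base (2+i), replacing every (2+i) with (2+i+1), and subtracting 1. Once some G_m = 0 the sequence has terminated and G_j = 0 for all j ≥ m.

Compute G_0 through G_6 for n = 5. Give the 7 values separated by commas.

5, 27, 255, 467, 775, 1197, 1751

base 2: 5 = 2^2 + 1; at 3: 3^3 + 1 = 28; next = 27
base 3: 27 = 3^3; at 4: 4^4 = 256; next = 255
base 4: 255 = 3·4^3 + 3·4^2 + 3·4 + 3; at 5: 3·5^3 + 3·5^2 + 3·5 + 3 = 468; next = 467
base 5: 467 = 3·5^3 + 3·5^2 + 3·5 + 2; at 6: 3·6^3 + 3·6^2 + 3·6 + 2 = 776; next = 775
base 6: 775 = 3·6^3 + 3·6^2 + 3·6 + 1; at 7: 3·7^3 + 3·7^2 + 3·7 + 1 = 1198; next = 1197
base 7: 1197 = 3·7^3 + 3·7^2 + 3·7; at 8: 3·8^3 + 3·8^2 + 3·8 = 1752; next = 1751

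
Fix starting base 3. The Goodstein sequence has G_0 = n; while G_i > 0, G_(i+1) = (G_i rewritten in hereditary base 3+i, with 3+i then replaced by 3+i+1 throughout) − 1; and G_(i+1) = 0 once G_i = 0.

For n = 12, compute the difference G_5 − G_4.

G_0=12  [base 3] 3^2 + 3  →[3↦4]→  4^2 + 4 = 20  −1 ⇒ G_1=19
G_1=19  [base 4] 4^2 + 3  →[4↦5]→  5^2 + 3 = 28  −1 ⇒ G_2=27
G_2=27  [base 5] 5^2 + 2  →[5↦6]→  6^2 + 2 = 38  −1 ⇒ G_3=37
G_3=37  [base 6] 6^2 + 1  →[6↦7]→  7^2 + 1 = 50  −1 ⇒ G_4=49
G_4=49  [base 7] 7^2  →[7↦8]→  8^2 = 64  −1 ⇒ G_5=63

14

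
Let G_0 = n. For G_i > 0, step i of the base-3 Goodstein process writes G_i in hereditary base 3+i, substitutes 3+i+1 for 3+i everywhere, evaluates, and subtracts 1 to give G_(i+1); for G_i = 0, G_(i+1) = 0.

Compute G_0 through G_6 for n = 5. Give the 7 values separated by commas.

5, 5, 5, 5, 4, 3, 2

5 —HB3→ 3 + 2 —bump→ 4 + 2 = 6 —(−1)→ 5
5 —HB4→ 4 + 1 —bump→ 5 + 1 = 6 —(−1)→ 5
5 —HB5→ 5 —bump→ 6 = 6 —(−1)→ 5
5 —HB6→ 5 —bump→ 5 = 5 —(−1)→ 4
4 —HB7→ 4 —bump→ 4 = 4 —(−1)→ 3
3 —HB8→ 3 —bump→ 3 = 3 —(−1)→ 2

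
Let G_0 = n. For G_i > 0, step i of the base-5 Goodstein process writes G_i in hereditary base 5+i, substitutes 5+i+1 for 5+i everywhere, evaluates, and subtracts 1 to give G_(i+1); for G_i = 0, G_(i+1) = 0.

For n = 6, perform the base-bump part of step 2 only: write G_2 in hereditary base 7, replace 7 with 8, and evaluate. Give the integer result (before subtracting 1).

6

(0) 6|_5 = 5 + 1 ↦ 6 + 1|_6 = 7 ⇒ 6
(1) 6|_6 = 6 ↦ 7|_7 = 7 ⇒ 6
(2) 6|_7 = 6 ↦ 6|_8 = 6 ⇒ 5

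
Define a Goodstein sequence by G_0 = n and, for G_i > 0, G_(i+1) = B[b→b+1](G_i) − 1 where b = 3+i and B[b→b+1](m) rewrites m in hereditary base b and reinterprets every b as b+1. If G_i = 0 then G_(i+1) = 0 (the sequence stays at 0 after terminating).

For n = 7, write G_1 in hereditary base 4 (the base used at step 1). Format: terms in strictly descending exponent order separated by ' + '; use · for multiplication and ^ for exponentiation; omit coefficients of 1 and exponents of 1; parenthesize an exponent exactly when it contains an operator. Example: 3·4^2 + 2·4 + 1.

2·4

G_0 = 7. HB_3(7) = 2·3 + 1. Bump = 9. G_1 = 8.
G_1 = 8. HB_4(8) = 2·4. Bump = 10. G_2 = 9.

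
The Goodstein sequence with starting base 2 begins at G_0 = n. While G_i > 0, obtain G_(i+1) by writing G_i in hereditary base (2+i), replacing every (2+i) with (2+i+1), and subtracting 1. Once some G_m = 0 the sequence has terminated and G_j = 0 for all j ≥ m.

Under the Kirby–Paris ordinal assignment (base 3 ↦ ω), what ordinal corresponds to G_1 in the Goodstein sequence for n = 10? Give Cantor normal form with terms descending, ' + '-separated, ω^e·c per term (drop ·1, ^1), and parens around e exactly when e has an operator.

ω^(ω + 1) + 2

G_0=10  [base 2] 2^(2 + 1) + 2  →[2↦3]→  3^(3 + 1) + 3 = 84  −1 ⇒ G_1=83
G_1=83  [base 3] 3^(3 + 1) + 2  →[3↦4]→  4^(4 + 1) + 2 = 1026  −1 ⇒ G_2=1025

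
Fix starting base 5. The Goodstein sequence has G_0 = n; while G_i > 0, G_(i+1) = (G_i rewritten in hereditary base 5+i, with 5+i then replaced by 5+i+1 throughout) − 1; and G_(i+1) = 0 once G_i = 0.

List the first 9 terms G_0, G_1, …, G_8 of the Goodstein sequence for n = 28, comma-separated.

step 0: 28 = 5^2 + 3; sub 6 for 5: 6^2 + 3; = 39; G_1 = 39−1 = 38
step 1: 38 = 6^2 + 2; sub 7 for 6: 7^2 + 2; = 51; G_2 = 51−1 = 50
step 2: 50 = 7^2 + 1; sub 8 for 7: 8^2 + 1; = 65; G_3 = 65−1 = 64
step 3: 64 = 8^2; sub 9 for 8: 9^2; = 81; G_4 = 81−1 = 80
step 4: 80 = 8·9 + 8; sub 10 for 9: 8·10 + 8; = 88; G_5 = 88−1 = 87
step 5: 87 = 8·10 + 7; sub 11 for 10: 8·11 + 7; = 95; G_6 = 95−1 = 94
step 6: 94 = 8·11 + 6; sub 12 for 11: 8·12 + 6; = 102; G_7 = 102−1 = 101
step 7: 101 = 8·12 + 5; sub 13 for 12: 8·13 + 5; = 109; G_8 = 109−1 = 108

28, 38, 50, 64, 80, 87, 94, 101, 108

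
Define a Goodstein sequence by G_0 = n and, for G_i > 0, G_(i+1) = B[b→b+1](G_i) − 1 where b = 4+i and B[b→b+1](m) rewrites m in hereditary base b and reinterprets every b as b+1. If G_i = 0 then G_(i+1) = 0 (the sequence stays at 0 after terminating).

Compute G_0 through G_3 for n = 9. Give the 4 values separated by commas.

9, 10, 11, 11

G_0=9  [base 4] 2·4 + 1  →[4↦5]→  2·5 + 1 = 11  −1 ⇒ G_1=10
G_1=10  [base 5] 2·5  →[5↦6]→  2·6 = 12  −1 ⇒ G_2=11
G_2=11  [base 6] 6 + 5  →[6↦7]→  7 + 5 = 12  −1 ⇒ G_3=11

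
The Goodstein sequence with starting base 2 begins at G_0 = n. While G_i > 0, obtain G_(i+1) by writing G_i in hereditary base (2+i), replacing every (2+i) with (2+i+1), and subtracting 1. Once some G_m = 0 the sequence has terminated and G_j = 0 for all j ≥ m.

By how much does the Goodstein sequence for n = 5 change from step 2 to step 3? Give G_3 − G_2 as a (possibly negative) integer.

5 —HB2→ 2^2 + 1 —bump→ 3^3 + 1 = 28 —(−1)→ 27
27 —HB3→ 3^3 —bump→ 4^4 = 256 —(−1)→ 255
255 —HB4→ 3·4^3 + 3·4^2 + 3·4 + 3 —bump→ 3·5^3 + 3·5^2 + 3·5 + 3 = 468 —(−1)→ 467

212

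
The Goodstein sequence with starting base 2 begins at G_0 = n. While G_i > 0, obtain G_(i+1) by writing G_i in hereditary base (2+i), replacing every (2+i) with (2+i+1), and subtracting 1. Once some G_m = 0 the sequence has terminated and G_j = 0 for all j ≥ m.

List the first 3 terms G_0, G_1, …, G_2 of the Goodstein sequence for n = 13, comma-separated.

step 0: 13 = 2^(2 + 1) + 2^2 + 1; sub 3 for 2: 3^(3 + 1) + 3^3 + 1; = 109; G_1 = 109−1 = 108
step 1: 108 = 3^(3 + 1) + 3^3; sub 4 for 3: 4^(4 + 1) + 4^4; = 1280; G_2 = 1280−1 = 1279

13, 108, 1279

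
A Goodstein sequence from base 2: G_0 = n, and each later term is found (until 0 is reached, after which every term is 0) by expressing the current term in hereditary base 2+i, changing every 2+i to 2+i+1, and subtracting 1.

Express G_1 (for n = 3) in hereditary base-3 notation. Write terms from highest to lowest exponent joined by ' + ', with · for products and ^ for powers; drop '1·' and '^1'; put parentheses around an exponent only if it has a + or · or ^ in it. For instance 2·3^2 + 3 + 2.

(0) 3|_2 = 2 + 1 ↦ 3 + 1|_3 = 4 ⇒ 3
(1) 3|_3 = 3 ↦ 4|_4 = 4 ⇒ 3

3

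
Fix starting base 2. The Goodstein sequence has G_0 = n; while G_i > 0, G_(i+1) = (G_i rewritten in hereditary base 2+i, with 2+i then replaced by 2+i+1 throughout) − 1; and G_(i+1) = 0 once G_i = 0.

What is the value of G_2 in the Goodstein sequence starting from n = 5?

base 2: 5 = 2^2 + 1; at 3: 3^3 + 1 = 28; next = 27
base 3: 27 = 3^3; at 4: 4^4 = 256; next = 255
base 4: 255 = 3·4^3 + 3·4^2 + 3·4 + 3; at 5: 3·5^3 + 3·5^2 + 3·5 + 3 = 468; next = 467

255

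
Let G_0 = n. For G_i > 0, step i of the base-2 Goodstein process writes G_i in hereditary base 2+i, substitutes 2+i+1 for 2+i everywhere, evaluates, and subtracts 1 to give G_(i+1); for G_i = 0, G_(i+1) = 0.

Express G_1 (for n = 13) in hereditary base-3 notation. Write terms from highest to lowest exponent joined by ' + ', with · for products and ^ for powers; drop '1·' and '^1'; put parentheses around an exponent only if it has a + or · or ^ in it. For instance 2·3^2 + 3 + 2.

3^(3 + 1) + 3^3

(0) 13|_2 = 2^(2 + 1) + 2^2 + 1 ↦ 3^(3 + 1) + 3^3 + 1|_3 = 109 ⇒ 108
(1) 108|_3 = 3^(3 + 1) + 3^3 ↦ 4^(4 + 1) + 4^4|_4 = 1280 ⇒ 1279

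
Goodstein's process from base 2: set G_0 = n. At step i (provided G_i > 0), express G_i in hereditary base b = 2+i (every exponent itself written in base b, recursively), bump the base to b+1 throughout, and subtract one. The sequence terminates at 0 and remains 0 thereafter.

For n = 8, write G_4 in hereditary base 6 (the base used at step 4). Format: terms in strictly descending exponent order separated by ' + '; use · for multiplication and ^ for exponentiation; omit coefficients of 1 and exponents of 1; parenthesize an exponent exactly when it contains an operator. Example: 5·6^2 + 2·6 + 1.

[0] 8 ≡ 2^(2 + 1) (base 2). Lift 3: 81. −1: 80.
[1] 80 ≡ 2·3^3 + 2·3^2 + 2·3 + 2 (base 3). Lift 4: 554. −1: 553.
[2] 553 ≡ 2·4^4 + 2·4^2 + 2·4 + 1 (base 4). Lift 5: 6311. −1: 6310.
[3] 6310 ≡ 2·5^5 + 2·5^2 + 2·5 (base 5). Lift 6: 93396. −1: 93395.
[4] 93395 ≡ 2·6^6 + 2·6^2 + 6 + 5 (base 6). Lift 7: 1647196. −1: 1647195.

2·6^6 + 2·6^2 + 6 + 5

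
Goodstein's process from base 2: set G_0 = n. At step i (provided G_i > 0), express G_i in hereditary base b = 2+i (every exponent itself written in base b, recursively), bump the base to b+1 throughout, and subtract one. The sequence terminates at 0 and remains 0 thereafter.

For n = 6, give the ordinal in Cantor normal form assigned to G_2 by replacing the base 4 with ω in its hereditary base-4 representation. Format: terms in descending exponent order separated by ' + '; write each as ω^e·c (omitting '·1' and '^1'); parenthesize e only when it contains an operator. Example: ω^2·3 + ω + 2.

base 2: 6 = 2^2 + 2; at 3: 3^3 + 3 = 30; next = 29
base 3: 29 = 3^3 + 2; at 4: 4^4 + 2 = 258; next = 257
base 4: 257 = 4^4 + 1; at 5: 5^5 + 1 = 3126; next = 3125

ω^ω + 1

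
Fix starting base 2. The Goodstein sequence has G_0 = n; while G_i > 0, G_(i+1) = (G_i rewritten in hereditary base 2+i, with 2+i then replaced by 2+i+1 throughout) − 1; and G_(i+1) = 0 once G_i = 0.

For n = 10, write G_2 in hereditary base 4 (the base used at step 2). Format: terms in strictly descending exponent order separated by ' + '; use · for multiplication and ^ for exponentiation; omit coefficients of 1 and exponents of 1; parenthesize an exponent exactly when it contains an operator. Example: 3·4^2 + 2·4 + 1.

[0] 10 ≡ 2^(2 + 1) + 2 (base 2). Lift 3: 84. −1: 83.
[1] 83 ≡ 3^(3 + 1) + 2 (base 3). Lift 4: 1026. −1: 1025.
[2] 1025 ≡ 4^(4 + 1) + 1 (base 4). Lift 5: 15626. −1: 15625.

4^(4 + 1) + 1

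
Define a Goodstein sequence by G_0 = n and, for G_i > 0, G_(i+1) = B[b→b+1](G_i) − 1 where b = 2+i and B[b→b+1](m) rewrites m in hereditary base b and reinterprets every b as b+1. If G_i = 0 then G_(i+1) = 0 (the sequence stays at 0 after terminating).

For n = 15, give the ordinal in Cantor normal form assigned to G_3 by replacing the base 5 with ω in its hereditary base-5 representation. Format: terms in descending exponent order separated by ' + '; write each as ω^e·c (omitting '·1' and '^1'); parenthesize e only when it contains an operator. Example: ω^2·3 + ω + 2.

ω^(ω + 1) + ω^ω + 2

G_0=15  [base 2] 2^(2 + 1) + 2^2 + 2 + 1  →[2↦3]→  3^(3 + 1) + 3^3 + 3 + 1 = 112  −1 ⇒ G_1=111
G_1=111  [base 3] 3^(3 + 1) + 3^3 + 3  →[3↦4]→  4^(4 + 1) + 4^4 + 4 = 1284  −1 ⇒ G_2=1283
G_2=1283  [base 4] 4^(4 + 1) + 4^4 + 3  →[4↦5]→  5^(5 + 1) + 5^5 + 3 = 18753  −1 ⇒ G_3=18752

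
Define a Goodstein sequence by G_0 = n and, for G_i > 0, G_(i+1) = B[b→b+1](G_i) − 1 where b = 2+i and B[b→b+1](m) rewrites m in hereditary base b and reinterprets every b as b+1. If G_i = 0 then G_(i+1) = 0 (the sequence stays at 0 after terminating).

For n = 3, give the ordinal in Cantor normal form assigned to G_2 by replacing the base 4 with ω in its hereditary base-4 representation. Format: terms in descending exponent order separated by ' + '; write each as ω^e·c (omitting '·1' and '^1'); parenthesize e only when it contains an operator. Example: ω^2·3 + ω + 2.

3

G_0 = 3. HB_2(3) = 2 + 1. Bump = 4. G_1 = 3.
G_1 = 3. HB_3(3) = 3. Bump = 4. G_2 = 3.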